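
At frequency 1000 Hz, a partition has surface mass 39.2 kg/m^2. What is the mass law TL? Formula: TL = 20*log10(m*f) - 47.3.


m * f = 39.2 * 1000 = 39200
20*log10(39200) = 91.8657 dB
TL = 91.8657 - 47.3 = 44.566 dB


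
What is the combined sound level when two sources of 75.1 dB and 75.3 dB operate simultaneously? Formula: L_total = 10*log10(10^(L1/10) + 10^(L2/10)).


10^(75.1/10) = 3.23594e+07
10^(75.3/10) = 3.38844e+07
Sum = 3.23594e+07 + 3.38844e+07 = 6.62438e+07
L_total = 10*log10(6.62438e+07) = 78.211 dB


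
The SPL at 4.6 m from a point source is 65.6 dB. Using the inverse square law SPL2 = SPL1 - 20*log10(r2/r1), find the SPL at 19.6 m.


r2/r1 = 19.6/4.6 = 4.26087
Correction = 20*log10(4.26087) = 12.59 dB
SPL2 = 65.6 - 12.59 = 53.01 dB


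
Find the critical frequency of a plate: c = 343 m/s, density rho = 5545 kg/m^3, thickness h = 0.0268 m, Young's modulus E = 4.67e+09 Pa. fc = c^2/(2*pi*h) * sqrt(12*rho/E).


12*rho/E = 12*5545/4.67e+09 = 1.42484e-05
sqrt(12*rho/E) = sqrt(1.42484e-05) = 0.00377471
c^2/(2*pi*h) = 343^2/(2*pi*0.0268) = 698672
fc = 698672 * 0.00377471 = 2637.3 Hz


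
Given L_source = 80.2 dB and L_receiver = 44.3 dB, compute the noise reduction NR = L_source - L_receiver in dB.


NR = L_source - L_receiver (difference between source and receiving room levels)
NR = 80.2 - 44.3 = 35.9 dB


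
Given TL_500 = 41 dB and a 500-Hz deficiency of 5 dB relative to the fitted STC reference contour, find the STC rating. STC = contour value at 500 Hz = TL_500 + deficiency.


By ASTM E413, STC = value of the fitted reference contour at 500 Hz.
Contour value at 500 Hz = TL_500 + deficiency = 41 + 5 = 46
STC = 46


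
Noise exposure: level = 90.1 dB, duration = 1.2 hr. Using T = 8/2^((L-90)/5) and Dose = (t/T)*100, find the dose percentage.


T_allowed = 8 / 2^((90.1 - 90)/5) = 7.88986 hr
Dose = 1.2 / 7.88986 * 100 = 15.209 %


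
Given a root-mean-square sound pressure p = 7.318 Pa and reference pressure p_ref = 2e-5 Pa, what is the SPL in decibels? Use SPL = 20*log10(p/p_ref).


p / p_ref = 7.318 / 2e-5 = 365900
SPL = 20 * log10(365900) = 111.27 dB


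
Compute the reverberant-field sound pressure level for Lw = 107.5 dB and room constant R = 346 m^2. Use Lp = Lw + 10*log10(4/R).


4/R = 4/346 = 0.0115607
Lp = 107.5 + 10*log10(0.0115607) = 88.13 dB


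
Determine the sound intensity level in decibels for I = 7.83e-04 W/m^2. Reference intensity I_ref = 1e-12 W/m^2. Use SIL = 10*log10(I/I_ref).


I / I_ref = 7.83e-04 / 1e-12 = 7.83e+08
SIL = 10 * log10(7.83e+08) = 88.938 dB


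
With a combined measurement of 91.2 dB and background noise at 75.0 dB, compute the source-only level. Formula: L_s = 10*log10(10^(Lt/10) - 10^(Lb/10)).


10^(91.2/10) = 1.31826e+09
10^(75.0/10) = 3.16228e+07
Difference = 1.31826e+09 - 3.16228e+07 = 1.28664e+09
L_source = 10*log10(1.28664e+09) = 91.095 dB


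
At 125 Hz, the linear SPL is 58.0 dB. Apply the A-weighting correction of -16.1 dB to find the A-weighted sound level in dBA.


A-weighting table: 125 Hz -> -16.1 dB correction
SPL_A = SPL + correction = 58.0 + (-16.1) = 41.9 dBA


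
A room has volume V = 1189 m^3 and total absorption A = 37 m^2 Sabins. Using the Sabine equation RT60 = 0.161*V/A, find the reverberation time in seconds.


RT60 = 0.161 * 1189 / 37 = 5.1738 s


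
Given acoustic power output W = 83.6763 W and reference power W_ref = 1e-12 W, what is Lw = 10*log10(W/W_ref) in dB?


W / W_ref = 83.6763 / 1e-12 = 8.36763e+13
Lw = 10 * log10(8.36763e+13) = 139.23 dB


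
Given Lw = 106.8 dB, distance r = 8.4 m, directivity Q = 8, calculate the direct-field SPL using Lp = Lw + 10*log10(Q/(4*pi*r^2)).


4*pi*r^2 = 4*pi*8.4^2 = 886.683 m^2
Q / (4*pi*r^2) = 8 / 886.683 = 0.00902239
Lp = 106.8 + 10*log10(0.00902239) = 86.353 dB


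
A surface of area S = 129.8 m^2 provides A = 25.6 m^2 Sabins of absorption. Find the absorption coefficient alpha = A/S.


Absorption coefficient = absorbed power / incident power
alpha = A / S = 25.6 / 129.8 = 0.19723


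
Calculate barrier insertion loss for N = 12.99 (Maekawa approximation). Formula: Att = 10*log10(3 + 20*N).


3 + 20*N = 3 + 20*12.99 = 262.8
Att = 10*log10(262.8) = 24.196 dB


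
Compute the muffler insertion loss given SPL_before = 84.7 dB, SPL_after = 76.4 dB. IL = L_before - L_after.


Insertion loss = SPL without muffler - SPL with muffler
IL = 84.7 - 76.4 = 8.3 dB


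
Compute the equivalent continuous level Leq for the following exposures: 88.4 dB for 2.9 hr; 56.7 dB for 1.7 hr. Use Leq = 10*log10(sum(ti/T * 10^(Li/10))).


T_total = 2.9 + 1.7 = 4.6 hr
(2.9/4.6) * 10^(88.4/10) = 4.36154e+08
(1.7/4.6) * 10^(56.7/10) = 172859
Sum = 4.36154e+08 + 172859 = 4.36327e+08
Leq = 10*log10(4.36327e+08) = 86.398 dB


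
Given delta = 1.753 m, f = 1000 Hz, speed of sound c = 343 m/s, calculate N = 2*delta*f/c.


N = 2*delta*f/c = 2*delta/lambda, where lambda = c/f
lambda = 343 / 1000 = 0.343 m
N = 2 * 1.753 / 0.343 = 10.222


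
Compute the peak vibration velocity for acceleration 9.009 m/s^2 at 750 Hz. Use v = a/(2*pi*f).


omega = 2*pi*f = 2*pi*750 = 4712.39 rad/s
v = a / omega = 9.009 / 4712.39 = 0.0019118 m/s


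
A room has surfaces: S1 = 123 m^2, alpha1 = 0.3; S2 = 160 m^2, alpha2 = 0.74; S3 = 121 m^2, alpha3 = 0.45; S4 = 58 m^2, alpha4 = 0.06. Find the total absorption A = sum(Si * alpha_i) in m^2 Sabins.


123 * 0.3 = 36.9
160 * 0.74 = 118.4
121 * 0.45 = 54.45
58 * 0.06 = 3.48
A_total = 36.9 + 118.4 + 54.45 + 3.48 = 213.23 m^2


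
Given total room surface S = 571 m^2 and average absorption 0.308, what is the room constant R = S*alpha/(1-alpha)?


R = 571 * 0.308 / (1 - 0.308) = 254.14 m^2


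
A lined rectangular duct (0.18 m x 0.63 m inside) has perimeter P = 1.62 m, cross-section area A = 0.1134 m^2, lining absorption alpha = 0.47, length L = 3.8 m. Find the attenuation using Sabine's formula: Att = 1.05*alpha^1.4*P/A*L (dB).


alpha^1.4 = 0.47^1.4 = 0.347486
Attenuation rate = 1.05 * alpha^1.4 * P / A
= 1.05 * 0.347486 * 1.62 / 0.1134 = 5.21229 dB/m
Total Att = 5.21229 * 3.8 = 19.807 dB


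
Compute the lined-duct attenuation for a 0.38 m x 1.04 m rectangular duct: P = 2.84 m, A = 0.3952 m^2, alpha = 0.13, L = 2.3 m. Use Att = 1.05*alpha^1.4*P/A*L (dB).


alpha^1.4 = 0.13^1.4 = 0.0574805
Attenuation rate = 1.05 * alpha^1.4 * P / A
= 1.05 * 0.0574805 * 2.84 / 0.3952 = 0.433722 dB/m
Total Att = 0.433722 * 2.3 = 0.99756 dB


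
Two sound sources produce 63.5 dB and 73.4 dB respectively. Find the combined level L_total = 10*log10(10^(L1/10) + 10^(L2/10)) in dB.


10^(63.5/10) = 2.23872e+06
10^(73.4/10) = 2.18776e+07
Sum = 2.23872e+06 + 2.18776e+07 = 2.41163e+07
L_total = 10*log10(2.41163e+07) = 73.823 dB


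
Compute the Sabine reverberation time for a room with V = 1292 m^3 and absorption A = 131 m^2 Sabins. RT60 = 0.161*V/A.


RT60 = 0.161 * 1292 / 131 = 1.5879 s


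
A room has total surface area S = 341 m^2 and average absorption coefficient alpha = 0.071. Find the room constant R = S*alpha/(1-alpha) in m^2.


R = 341 * 0.071 / (1 - 0.071) = 26.061 m^2


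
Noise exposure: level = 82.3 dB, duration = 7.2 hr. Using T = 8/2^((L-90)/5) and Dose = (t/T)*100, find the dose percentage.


T_allowed = 8 / 2^((82.3 - 90)/5) = 23.2636 hr
Dose = 7.2 / 23.2636 * 100 = 30.95 %


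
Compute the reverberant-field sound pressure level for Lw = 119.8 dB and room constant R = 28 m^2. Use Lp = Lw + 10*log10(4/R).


4/R = 4/28 = 0.142857
Lp = 119.8 + 10*log10(0.142857) = 111.35 dB


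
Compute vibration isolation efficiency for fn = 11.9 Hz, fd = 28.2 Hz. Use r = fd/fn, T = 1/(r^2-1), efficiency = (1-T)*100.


r = 28.2 / 11.9 = 2.36975
r^2 - 1 = 2.36975^2 - 1 = 4.61572
T = 1/4.61572 = 0.216651
Efficiency = (1 - 0.216651)*100 = 78.335 %


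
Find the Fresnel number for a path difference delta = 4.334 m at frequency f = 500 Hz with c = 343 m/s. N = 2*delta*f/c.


N = 2*delta*f/c = 2*delta/lambda, where lambda = c/f
lambda = 343 / 500 = 0.686 m
N = 2 * 4.334 / 0.686 = 12.636


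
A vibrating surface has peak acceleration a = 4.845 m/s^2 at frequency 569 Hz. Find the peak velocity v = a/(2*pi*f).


omega = 2*pi*f = 2*pi*569 = 3575.13 rad/s
v = a / omega = 4.845 / 3575.13 = 0.0013552 m/s


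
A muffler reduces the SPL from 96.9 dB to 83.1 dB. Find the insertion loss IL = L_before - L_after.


Insertion loss = SPL without muffler - SPL with muffler
IL = 96.9 - 83.1 = 13.8 dB


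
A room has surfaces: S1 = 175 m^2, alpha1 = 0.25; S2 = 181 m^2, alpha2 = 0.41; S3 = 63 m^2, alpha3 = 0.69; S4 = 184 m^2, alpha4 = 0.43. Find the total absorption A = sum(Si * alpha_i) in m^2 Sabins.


175 * 0.25 = 43.75
181 * 0.41 = 74.21
63 * 0.69 = 43.47
184 * 0.43 = 79.12
A_total = 43.75 + 74.21 + 43.47 + 79.12 = 240.55 m^2


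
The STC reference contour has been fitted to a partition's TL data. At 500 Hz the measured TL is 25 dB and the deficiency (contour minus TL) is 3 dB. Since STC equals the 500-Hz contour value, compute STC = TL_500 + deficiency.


By ASTM E413, STC = value of the fitted reference contour at 500 Hz.
Contour value at 500 Hz = TL_500 + deficiency = 25 + 3 = 28
STC = 28


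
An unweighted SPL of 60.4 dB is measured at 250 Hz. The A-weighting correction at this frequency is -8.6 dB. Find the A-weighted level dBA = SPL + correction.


A-weighting table: 250 Hz -> -8.6 dB correction
SPL_A = SPL + correction = 60.4 + (-8.6) = 51.8 dBA


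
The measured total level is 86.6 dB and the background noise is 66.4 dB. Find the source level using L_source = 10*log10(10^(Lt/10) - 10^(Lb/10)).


10^(86.6/10) = 4.57088e+08
10^(66.4/10) = 4.36516e+06
Difference = 4.57088e+08 - 4.36516e+06 = 4.52723e+08
L_source = 10*log10(4.52723e+08) = 86.558 dB


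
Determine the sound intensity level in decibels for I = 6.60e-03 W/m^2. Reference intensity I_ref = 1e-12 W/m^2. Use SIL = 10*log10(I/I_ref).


I / I_ref = 6.60e-03 / 1e-12 = 6.6e+09
SIL = 10 * log10(6.6e+09) = 98.195 dB


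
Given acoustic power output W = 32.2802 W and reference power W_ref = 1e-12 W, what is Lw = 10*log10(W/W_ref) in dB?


W / W_ref = 32.2802 / 1e-12 = 3.22802e+13
Lw = 10 * log10(3.22802e+13) = 135.09 dB


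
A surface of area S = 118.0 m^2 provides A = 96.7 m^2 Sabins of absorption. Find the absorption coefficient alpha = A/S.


Absorption coefficient = absorbed power / incident power
alpha = A / S = 96.7 / 118.0 = 0.81949


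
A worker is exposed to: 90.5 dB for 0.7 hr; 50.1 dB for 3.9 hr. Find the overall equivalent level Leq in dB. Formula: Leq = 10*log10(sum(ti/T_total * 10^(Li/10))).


T_total = 0.7 + 3.9 = 4.6 hr
(0.7/4.6) * 10^(90.5/10) = 1.70742e+08
(3.9/4.6) * 10^(50.1/10) = 86757.4
Sum = 1.70742e+08 + 86757.4 = 1.70829e+08
Leq = 10*log10(1.70829e+08) = 82.326 dB


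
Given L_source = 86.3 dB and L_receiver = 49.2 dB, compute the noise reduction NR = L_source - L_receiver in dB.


NR = L_source - L_receiver (difference between source and receiving room levels)
NR = 86.3 - 49.2 = 37.1 dB


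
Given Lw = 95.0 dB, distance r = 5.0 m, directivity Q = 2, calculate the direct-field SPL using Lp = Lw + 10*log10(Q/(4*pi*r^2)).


4*pi*r^2 = 4*pi*5.0^2 = 314.159 m^2
Q / (4*pi*r^2) = 2 / 314.159 = 0.0063662
Lp = 95.0 + 10*log10(0.0063662) = 73.039 dB


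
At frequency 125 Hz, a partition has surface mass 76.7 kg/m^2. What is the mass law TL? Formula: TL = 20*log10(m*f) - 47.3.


m * f = 76.7 * 125 = 9587.5
20*log10(9587.5) = 79.6341 dB
TL = 79.6341 - 47.3 = 32.334 dB


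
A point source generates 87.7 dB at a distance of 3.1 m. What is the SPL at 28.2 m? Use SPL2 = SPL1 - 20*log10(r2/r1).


r2/r1 = 28.2/3.1 = 9.09677
Correction = 20*log10(9.09677) = 19.1777 dB
SPL2 = 87.7 - 19.1777 = 68.522 dB


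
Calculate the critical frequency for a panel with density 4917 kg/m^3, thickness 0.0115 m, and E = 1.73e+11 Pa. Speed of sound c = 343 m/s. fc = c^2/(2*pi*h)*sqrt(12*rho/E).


12*rho/E = 12*4917/1.73e+11 = 3.41064e-07
sqrt(12*rho/E) = sqrt(3.41064e-07) = 0.000584007
c^2/(2*pi*h) = 343^2/(2*pi*0.0115) = 1.62821e+06
fc = 1.62821e+06 * 0.000584007 = 950.89 Hz


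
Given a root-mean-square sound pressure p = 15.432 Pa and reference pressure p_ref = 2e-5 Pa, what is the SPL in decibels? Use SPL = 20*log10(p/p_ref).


p / p_ref = 15.432 / 2e-5 = 771600
SPL = 20 * log10(771600) = 117.75 dB


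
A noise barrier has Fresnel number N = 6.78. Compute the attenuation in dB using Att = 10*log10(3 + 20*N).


3 + 20*N = 3 + 20*6.78 = 138.6
Att = 10*log10(138.6) = 21.418 dB


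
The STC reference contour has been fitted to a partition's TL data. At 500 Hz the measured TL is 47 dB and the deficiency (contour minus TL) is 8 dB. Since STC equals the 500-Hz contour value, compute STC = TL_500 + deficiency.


By ASTM E413, STC = value of the fitted reference contour at 500 Hz.
Contour value at 500 Hz = TL_500 + deficiency = 47 + 8 = 55
STC = 55


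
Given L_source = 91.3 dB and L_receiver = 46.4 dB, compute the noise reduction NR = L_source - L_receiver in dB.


NR = L_source - L_receiver (difference between source and receiving room levels)
NR = 91.3 - 46.4 = 44.9 dB


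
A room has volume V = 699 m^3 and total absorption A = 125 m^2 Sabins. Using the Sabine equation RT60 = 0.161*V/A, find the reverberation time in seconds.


RT60 = 0.161 * 699 / 125 = 0.90031 s


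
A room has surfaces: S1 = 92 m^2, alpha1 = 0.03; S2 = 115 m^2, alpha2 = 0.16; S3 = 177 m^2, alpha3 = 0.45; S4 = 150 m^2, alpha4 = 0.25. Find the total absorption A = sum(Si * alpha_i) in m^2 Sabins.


92 * 0.03 = 2.76
115 * 0.16 = 18.4
177 * 0.45 = 79.65
150 * 0.25 = 37.5
A_total = 2.76 + 18.4 + 79.65 + 37.5 = 138.31 m^2


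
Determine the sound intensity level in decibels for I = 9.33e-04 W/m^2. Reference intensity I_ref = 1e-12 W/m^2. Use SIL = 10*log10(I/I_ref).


I / I_ref = 9.33e-04 / 1e-12 = 9.33e+08
SIL = 10 * log10(9.33e+08) = 89.699 dB


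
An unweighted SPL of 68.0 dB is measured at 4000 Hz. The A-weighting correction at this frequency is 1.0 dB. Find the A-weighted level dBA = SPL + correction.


A-weighting table: 4000 Hz -> 1.0 dB correction
SPL_A = SPL + correction = 68.0 + (1.0) = 69 dBA


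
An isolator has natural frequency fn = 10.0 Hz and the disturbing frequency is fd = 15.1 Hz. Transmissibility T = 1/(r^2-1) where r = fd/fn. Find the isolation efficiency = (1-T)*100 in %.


r = 15.1 / 10.0 = 1.51
r^2 - 1 = 1.51^2 - 1 = 1.2801
T = 1/1.2801 = 0.781189
Efficiency = (1 - 0.781189)*100 = 21.881 %


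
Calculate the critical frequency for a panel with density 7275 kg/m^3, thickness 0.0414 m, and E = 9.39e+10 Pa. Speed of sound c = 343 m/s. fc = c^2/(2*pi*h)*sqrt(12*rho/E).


12*rho/E = 12*7275/9.39e+10 = 9.29712e-07
sqrt(12*rho/E) = sqrt(9.29712e-07) = 0.000964216
c^2/(2*pi*h) = 343^2/(2*pi*0.0414) = 452281
fc = 452281 * 0.000964216 = 436.1 Hz


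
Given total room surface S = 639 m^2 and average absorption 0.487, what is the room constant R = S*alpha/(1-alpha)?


R = 639 * 0.487 / (1 - 0.487) = 606.61 m^2


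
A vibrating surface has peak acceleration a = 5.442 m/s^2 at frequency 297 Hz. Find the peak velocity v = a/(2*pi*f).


omega = 2*pi*f = 2*pi*297 = 1866.11 rad/s
v = a / omega = 5.442 / 1866.11 = 0.0029162 m/s


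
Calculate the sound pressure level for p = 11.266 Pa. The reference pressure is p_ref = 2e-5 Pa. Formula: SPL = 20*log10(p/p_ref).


p / p_ref = 11.266 / 2e-5 = 563300
SPL = 20 * log10(563300) = 115.01 dB


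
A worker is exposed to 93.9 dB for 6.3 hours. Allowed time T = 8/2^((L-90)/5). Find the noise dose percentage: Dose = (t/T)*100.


T_allowed = 8 / 2^((93.9 - 90)/5) = 4.65893 hr
Dose = 6.3 / 4.65893 * 100 = 135.22 %


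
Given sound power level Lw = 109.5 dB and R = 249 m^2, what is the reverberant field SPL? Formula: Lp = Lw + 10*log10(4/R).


4/R = 4/249 = 0.0160643
Lp = 109.5 + 10*log10(0.0160643) = 91.559 dB


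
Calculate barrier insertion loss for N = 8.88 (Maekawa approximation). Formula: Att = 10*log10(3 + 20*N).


3 + 20*N = 3 + 20*8.88 = 180.6
Att = 10*log10(180.6) = 22.567 dB


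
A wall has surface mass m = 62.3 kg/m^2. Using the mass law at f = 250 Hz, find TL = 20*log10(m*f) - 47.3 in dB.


m * f = 62.3 * 250 = 15575
20*log10(15575) = 83.8486 dB
TL = 83.8486 - 47.3 = 36.549 dB


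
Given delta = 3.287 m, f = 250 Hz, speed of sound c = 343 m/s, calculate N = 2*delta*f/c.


N = 2*delta*f/c = 2*delta/lambda, where lambda = c/f
lambda = 343 / 250 = 1.372 m
N = 2 * 3.287 / 1.372 = 4.7915


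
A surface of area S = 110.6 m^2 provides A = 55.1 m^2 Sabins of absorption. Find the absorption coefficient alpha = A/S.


Absorption coefficient = absorbed power / incident power
alpha = A / S = 55.1 / 110.6 = 0.49819


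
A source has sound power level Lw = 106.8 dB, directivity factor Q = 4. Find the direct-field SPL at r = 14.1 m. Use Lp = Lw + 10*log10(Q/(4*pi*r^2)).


4*pi*r^2 = 4*pi*14.1^2 = 2498.32 m^2
Q / (4*pi*r^2) = 4 / 2498.32 = 0.00160108
Lp = 106.8 + 10*log10(0.00160108) = 78.844 dB


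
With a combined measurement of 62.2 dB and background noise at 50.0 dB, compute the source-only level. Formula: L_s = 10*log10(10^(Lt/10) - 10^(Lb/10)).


10^(62.2/10) = 1.65959e+06
10^(50.0/10) = 100000
Difference = 1.65959e+06 - 100000 = 1.55959e+06
L_source = 10*log10(1.55959e+06) = 61.93 dB


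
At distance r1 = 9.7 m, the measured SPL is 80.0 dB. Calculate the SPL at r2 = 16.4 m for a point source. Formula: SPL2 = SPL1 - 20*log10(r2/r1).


r2/r1 = 16.4/9.7 = 1.69072
Correction = 20*log10(1.69072) = 4.56143 dB
SPL2 = 80.0 - 4.56143 = 75.439 dB


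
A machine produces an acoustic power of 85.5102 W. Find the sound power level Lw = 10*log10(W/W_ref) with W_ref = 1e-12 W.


W / W_ref = 85.5102 / 1e-12 = 8.55102e+13
Lw = 10 * log10(8.55102e+13) = 139.32 dB


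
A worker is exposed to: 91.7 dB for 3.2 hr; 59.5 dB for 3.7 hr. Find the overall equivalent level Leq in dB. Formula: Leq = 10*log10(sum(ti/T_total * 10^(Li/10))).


T_total = 3.2 + 3.7 = 6.9 hr
(3.2/6.9) * 10^(91.7/10) = 6.85963e+08
(3.7/6.9) * 10^(59.5/10) = 477917
Sum = 6.85963e+08 + 477917 = 6.86441e+08
Leq = 10*log10(6.86441e+08) = 88.366 dB


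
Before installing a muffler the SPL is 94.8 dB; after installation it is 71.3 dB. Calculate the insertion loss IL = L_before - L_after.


Insertion loss = SPL without muffler - SPL with muffler
IL = 94.8 - 71.3 = 23.5 dB


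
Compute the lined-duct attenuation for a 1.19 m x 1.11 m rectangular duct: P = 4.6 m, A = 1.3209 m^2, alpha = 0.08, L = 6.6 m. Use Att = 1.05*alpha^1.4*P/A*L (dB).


alpha^1.4 = 0.08^1.4 = 0.029129
Attenuation rate = 1.05 * alpha^1.4 * P / A
= 1.05 * 0.029129 * 4.6 / 1.3209 = 0.106513 dB/m
Total Att = 0.106513 * 6.6 = 0.70299 dB


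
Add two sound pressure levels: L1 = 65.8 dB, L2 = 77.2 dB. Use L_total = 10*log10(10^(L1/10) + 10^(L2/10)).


10^(65.8/10) = 3.80189e+06
10^(77.2/10) = 5.24807e+07
Sum = 3.80189e+06 + 5.24807e+07 = 5.62826e+07
L_total = 10*log10(5.62826e+07) = 77.504 dB


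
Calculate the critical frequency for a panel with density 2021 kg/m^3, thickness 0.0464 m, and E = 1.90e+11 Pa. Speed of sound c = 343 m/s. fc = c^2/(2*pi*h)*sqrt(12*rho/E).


12*rho/E = 12*2021/1.90e+11 = 1.27642e-07
sqrt(12*rho/E) = sqrt(1.27642e-07) = 0.00035727
c^2/(2*pi*h) = 343^2/(2*pi*0.0464) = 403544
fc = 403544 * 0.00035727 = 144.17 Hz


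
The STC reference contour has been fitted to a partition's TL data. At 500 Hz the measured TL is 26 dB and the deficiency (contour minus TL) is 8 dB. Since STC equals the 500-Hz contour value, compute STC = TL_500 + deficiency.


By ASTM E413, STC = value of the fitted reference contour at 500 Hz.
Contour value at 500 Hz = TL_500 + deficiency = 26 + 8 = 34
STC = 34


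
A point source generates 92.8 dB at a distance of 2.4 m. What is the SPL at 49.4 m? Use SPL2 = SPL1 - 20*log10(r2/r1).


r2/r1 = 49.4/2.4 = 20.5833
Correction = 20*log10(20.5833) = 26.2703 dB
SPL2 = 92.8 - 26.2703 = 66.53 dB


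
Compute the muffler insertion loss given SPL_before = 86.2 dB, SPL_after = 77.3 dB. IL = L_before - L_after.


Insertion loss = SPL without muffler - SPL with muffler
IL = 86.2 - 77.3 = 8.9 dB


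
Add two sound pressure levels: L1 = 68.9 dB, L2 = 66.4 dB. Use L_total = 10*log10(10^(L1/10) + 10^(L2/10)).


10^(68.9/10) = 7.76247e+06
10^(66.4/10) = 4.36516e+06
Sum = 7.76247e+06 + 4.36516e+06 = 1.21276e+07
L_total = 10*log10(1.21276e+07) = 70.838 dB


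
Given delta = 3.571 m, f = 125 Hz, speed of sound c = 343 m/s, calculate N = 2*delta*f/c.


N = 2*delta*f/c = 2*delta/lambda, where lambda = c/f
lambda = 343 / 125 = 2.744 m
N = 2 * 3.571 / 2.744 = 2.6028


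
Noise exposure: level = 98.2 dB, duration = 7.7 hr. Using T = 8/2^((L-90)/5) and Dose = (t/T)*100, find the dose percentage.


T_allowed = 8 / 2^((98.2 - 90)/5) = 2.56685 hr
Dose = 7.7 / 2.56685 * 100 = 299.98 %


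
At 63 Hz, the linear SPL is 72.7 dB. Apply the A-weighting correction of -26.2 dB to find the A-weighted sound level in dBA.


A-weighting table: 63 Hz -> -26.2 dB correction
SPL_A = SPL + correction = 72.7 + (-26.2) = 46.5 dBA


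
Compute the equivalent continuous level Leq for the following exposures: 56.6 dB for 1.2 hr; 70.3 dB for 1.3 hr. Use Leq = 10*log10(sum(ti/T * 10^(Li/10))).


T_total = 1.2 + 1.3 = 2.5 hr
(1.2/2.5) * 10^(56.6/10) = 219402
(1.3/2.5) * 10^(70.3/10) = 5.5719e+06
Sum = 219402 + 5.5719e+06 = 5.7913e+06
Leq = 10*log10(5.7913e+06) = 67.628 dB


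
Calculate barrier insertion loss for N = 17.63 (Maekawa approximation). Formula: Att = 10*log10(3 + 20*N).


3 + 20*N = 3 + 20*17.63 = 355.6
Att = 10*log10(355.6) = 25.51 dB


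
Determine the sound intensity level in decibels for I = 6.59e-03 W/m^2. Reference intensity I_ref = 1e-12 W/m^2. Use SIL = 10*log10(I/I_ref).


I / I_ref = 6.59e-03 / 1e-12 = 6.59e+09
SIL = 10 * log10(6.59e+09) = 98.189 dB


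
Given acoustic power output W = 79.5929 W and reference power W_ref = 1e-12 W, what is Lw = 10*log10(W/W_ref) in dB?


W / W_ref = 79.5929 / 1e-12 = 7.95929e+13
Lw = 10 * log10(7.95929e+13) = 139.01 dB


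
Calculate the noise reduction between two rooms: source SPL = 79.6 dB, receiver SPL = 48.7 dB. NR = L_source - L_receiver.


NR = L_source - L_receiver (difference between source and receiving room levels)
NR = 79.6 - 48.7 = 30.9 dB


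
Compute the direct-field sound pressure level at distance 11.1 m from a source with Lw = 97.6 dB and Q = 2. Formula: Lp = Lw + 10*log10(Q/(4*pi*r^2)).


4*pi*r^2 = 4*pi*11.1^2 = 1548.3 m^2
Q / (4*pi*r^2) = 2 / 1548.3 = 0.00129174
Lp = 97.6 + 10*log10(0.00129174) = 68.712 dB


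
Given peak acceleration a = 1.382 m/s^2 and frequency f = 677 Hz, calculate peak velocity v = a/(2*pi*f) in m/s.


omega = 2*pi*f = 2*pi*677 = 4253.72 rad/s
v = a / omega = 1.382 / 4253.72 = 0.00032489 m/s


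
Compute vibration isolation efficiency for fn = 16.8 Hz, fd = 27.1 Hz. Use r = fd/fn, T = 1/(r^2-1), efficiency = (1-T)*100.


r = 27.1 / 16.8 = 1.6131
r^2 - 1 = 1.6131^2 - 1 = 1.60209
T = 1/1.60209 = 0.624185
Efficiency = (1 - 0.624185)*100 = 37.581 %


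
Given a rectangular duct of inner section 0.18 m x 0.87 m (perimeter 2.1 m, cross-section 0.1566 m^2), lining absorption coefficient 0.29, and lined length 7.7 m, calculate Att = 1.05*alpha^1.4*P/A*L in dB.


alpha^1.4 = 0.29^1.4 = 0.176749
Attenuation rate = 1.05 * alpha^1.4 * P / A
= 1.05 * 0.176749 * 2.1 / 0.1566 = 2.48871 dB/m
Total Att = 2.48871 * 7.7 = 19.163 dB


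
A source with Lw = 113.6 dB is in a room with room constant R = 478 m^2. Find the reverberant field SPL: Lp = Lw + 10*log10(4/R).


4/R = 4/478 = 0.0083682
Lp = 113.6 + 10*log10(0.0083682) = 92.826 dB


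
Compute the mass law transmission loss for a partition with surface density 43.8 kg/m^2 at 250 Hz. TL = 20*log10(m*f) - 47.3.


m * f = 43.8 * 250 = 10950
20*log10(10950) = 80.7883 dB
TL = 80.7883 - 47.3 = 33.488 dB


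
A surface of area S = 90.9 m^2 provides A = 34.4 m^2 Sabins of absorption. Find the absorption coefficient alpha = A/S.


Absorption coefficient = absorbed power / incident power
alpha = A / S = 34.4 / 90.9 = 0.37844


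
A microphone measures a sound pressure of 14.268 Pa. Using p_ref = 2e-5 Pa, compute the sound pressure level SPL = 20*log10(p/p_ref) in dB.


p / p_ref = 14.268 / 2e-5 = 713400
SPL = 20 * log10(713400) = 117.07 dB


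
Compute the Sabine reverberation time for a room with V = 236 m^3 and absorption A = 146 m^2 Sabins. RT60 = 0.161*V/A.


RT60 = 0.161 * 236 / 146 = 0.26025 s


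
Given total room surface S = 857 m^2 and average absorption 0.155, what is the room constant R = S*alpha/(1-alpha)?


R = 857 * 0.155 / (1 - 0.155) = 157.2 m^2


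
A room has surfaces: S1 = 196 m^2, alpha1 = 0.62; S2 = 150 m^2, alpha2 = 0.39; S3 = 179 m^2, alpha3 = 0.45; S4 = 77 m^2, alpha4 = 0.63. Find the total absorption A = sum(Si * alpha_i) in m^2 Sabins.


196 * 0.62 = 121.52
150 * 0.39 = 58.5
179 * 0.45 = 80.55
77 * 0.63 = 48.51
A_total = 121.52 + 58.5 + 80.55 + 48.51 = 309.08 m^2


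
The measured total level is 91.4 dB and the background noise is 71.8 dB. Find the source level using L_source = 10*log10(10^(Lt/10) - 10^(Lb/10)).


10^(91.4/10) = 1.38038e+09
10^(71.8/10) = 1.51356e+07
Difference = 1.38038e+09 - 1.51356e+07 = 1.36524e+09
L_source = 10*log10(1.36524e+09) = 91.352 dB


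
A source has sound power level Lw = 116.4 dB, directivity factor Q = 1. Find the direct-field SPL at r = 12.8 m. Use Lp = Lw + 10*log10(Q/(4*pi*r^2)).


4*pi*r^2 = 4*pi*12.8^2 = 2058.87 m^2
Q / (4*pi*r^2) = 1 / 2058.87 = 0.000485703
Lp = 116.4 + 10*log10(0.000485703) = 83.264 dB


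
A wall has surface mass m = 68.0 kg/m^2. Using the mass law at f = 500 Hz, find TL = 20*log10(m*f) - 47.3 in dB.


m * f = 68.0 * 500 = 34000
20*log10(34000) = 90.6296 dB
TL = 90.6296 - 47.3 = 43.33 dB


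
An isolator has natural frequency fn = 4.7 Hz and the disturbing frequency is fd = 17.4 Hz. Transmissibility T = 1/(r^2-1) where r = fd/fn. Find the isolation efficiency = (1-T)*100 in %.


r = 17.4 / 4.7 = 3.70213
r^2 - 1 = 3.70213^2 - 1 = 12.7058
T = 1/12.7058 = 0.0787042
Efficiency = (1 - 0.0787042)*100 = 92.13 %


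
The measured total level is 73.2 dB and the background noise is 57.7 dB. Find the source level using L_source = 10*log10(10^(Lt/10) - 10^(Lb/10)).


10^(73.2/10) = 2.0893e+07
10^(57.7/10) = 588844
Difference = 2.0893e+07 - 588844 = 2.03042e+07
L_source = 10*log10(2.03042e+07) = 73.076 dB


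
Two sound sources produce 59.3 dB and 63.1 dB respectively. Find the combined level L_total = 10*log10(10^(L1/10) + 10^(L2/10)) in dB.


10^(59.3/10) = 851138
10^(63.1/10) = 2.04174e+06
Sum = 851138 + 2.04174e+06 = 2.89288e+06
L_total = 10*log10(2.89288e+06) = 64.613 dB


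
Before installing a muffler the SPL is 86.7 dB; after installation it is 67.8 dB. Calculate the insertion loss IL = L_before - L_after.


Insertion loss = SPL without muffler - SPL with muffler
IL = 86.7 - 67.8 = 18.9 dB


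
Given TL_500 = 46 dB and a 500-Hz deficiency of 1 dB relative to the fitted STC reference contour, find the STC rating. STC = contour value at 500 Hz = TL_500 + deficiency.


By ASTM E413, STC = value of the fitted reference contour at 500 Hz.
Contour value at 500 Hz = TL_500 + deficiency = 46 + 1 = 47
STC = 47


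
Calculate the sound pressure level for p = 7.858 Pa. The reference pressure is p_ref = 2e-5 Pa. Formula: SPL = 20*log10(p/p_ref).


p / p_ref = 7.858 / 2e-5 = 392900
SPL = 20 * log10(392900) = 111.89 dB


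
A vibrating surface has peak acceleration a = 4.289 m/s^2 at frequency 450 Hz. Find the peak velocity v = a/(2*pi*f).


omega = 2*pi*f = 2*pi*450 = 2827.43 rad/s
v = a / omega = 4.289 / 2827.43 = 0.0015169 m/s


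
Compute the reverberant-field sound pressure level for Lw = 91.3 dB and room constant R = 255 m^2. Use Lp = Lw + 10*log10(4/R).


4/R = 4/255 = 0.0156863
Lp = 91.3 + 10*log10(0.0156863) = 73.255 dB


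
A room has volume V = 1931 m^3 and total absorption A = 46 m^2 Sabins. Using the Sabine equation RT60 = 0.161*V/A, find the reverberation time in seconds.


RT60 = 0.161 * 1931 / 46 = 6.7585 s


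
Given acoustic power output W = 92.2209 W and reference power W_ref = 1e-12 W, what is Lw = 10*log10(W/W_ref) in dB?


W / W_ref = 92.2209 / 1e-12 = 9.22209e+13
Lw = 10 * log10(9.22209e+13) = 139.65 dB


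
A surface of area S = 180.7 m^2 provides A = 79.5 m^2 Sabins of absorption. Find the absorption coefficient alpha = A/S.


Absorption coefficient = absorbed power / incident power
alpha = A / S = 79.5 / 180.7 = 0.43996


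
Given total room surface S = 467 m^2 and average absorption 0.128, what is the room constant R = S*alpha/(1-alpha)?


R = 467 * 0.128 / (1 - 0.128) = 68.55 m^2


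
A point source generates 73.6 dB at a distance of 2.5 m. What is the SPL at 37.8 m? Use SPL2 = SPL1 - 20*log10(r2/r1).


r2/r1 = 37.8/2.5 = 15.12
Correction = 20*log10(15.12) = 23.591 dB
SPL2 = 73.6 - 23.591 = 50.009 dB


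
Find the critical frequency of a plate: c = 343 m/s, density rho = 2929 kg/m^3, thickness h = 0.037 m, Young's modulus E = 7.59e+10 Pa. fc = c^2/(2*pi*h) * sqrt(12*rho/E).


12*rho/E = 12*2929/7.59e+10 = 4.63083e-07
sqrt(12*rho/E) = sqrt(4.63083e-07) = 0.000680502
c^2/(2*pi*h) = 343^2/(2*pi*0.037) = 506065
fc = 506065 * 0.000680502 = 344.38 Hz


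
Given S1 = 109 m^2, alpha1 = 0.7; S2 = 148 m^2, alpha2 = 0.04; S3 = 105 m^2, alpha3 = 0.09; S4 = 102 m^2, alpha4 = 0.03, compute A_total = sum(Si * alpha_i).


109 * 0.7 = 76.3
148 * 0.04 = 5.92
105 * 0.09 = 9.45
102 * 0.03 = 3.06
A_total = 76.3 + 5.92 + 9.45 + 3.06 = 94.73 m^2


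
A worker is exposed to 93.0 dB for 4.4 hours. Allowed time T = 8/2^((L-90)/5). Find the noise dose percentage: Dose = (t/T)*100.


T_allowed = 8 / 2^((93.0 - 90)/5) = 5.27803 hr
Dose = 4.4 / 5.27803 * 100 = 83.364 %


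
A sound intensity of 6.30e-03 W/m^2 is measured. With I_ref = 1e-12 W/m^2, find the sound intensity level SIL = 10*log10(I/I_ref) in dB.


I / I_ref = 6.30e-03 / 1e-12 = 6.3e+09
SIL = 10 * log10(6.3e+09) = 97.993 dB


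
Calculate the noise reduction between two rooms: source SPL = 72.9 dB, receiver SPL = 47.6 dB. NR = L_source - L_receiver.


NR = L_source - L_receiver (difference between source and receiving room levels)
NR = 72.9 - 47.6 = 25.3 dB


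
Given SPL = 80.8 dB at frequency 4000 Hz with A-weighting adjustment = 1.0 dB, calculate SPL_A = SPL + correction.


A-weighting table: 4000 Hz -> 1.0 dB correction
SPL_A = SPL + correction = 80.8 + (1.0) = 81.8 dBA


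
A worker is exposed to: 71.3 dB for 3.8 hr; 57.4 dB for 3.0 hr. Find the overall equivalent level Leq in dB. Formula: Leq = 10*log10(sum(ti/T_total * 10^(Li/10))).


T_total = 3.8 + 3.0 = 6.8 hr
(3.8/6.8) * 10^(71.3/10) = 7.53832e+06
(3.0/6.8) * 10^(57.4/10) = 242445
Sum = 7.53832e+06 + 242445 = 7.78076e+06
Leq = 10*log10(7.78076e+06) = 68.91 dB


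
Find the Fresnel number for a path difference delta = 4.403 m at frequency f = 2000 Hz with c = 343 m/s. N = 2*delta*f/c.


N = 2*delta*f/c = 2*delta/lambda, where lambda = c/f
lambda = 343 / 2000 = 0.1715 m
N = 2 * 4.403 / 0.1715 = 51.347


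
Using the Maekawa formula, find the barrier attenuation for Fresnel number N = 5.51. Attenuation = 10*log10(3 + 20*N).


3 + 20*N = 3 + 20*5.51 = 113.2
Att = 10*log10(113.2) = 20.538 dB


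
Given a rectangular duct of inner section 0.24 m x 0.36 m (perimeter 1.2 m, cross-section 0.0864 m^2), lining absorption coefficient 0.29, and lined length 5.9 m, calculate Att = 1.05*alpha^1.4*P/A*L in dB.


alpha^1.4 = 0.29^1.4 = 0.176749
Attenuation rate = 1.05 * alpha^1.4 * P / A
= 1.05 * 0.176749 * 1.2 / 0.0864 = 2.57759 dB/m
Total Att = 2.57759 * 5.9 = 15.208 dB


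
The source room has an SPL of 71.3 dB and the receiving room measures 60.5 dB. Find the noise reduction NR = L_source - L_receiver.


NR = L_source - L_receiver (difference between source and receiving room levels)
NR = 71.3 - 60.5 = 10.8 dB


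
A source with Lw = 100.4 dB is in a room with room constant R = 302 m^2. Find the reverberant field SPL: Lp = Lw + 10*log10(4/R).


4/R = 4/302 = 0.013245
Lp = 100.4 + 10*log10(0.013245) = 81.621 dB


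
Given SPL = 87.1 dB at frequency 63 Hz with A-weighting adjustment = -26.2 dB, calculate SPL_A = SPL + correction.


A-weighting table: 63 Hz -> -26.2 dB correction
SPL_A = SPL + correction = 87.1 + (-26.2) = 60.9 dBA


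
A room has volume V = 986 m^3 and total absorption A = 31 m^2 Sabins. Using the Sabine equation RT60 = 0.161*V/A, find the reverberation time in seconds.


RT60 = 0.161 * 986 / 31 = 5.1208 s


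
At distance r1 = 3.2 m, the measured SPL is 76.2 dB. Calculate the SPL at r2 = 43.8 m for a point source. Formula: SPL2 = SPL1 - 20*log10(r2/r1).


r2/r1 = 43.8/3.2 = 13.6875
Correction = 20*log10(13.6875) = 22.7265 dB
SPL2 = 76.2 - 22.7265 = 53.474 dB


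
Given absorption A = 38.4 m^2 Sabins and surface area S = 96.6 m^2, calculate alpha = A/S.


Absorption coefficient = absorbed power / incident power
alpha = A / S = 38.4 / 96.6 = 0.39752


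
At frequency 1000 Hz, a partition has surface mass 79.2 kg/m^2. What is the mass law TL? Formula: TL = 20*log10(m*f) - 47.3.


m * f = 79.2 * 1000 = 79200
20*log10(79200) = 97.9745 dB
TL = 97.9745 - 47.3 = 50.675 dB


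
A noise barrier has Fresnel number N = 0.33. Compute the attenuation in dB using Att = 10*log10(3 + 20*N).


3 + 20*N = 3 + 20*0.33 = 9.6
Att = 10*log10(9.6) = 9.8227 dB


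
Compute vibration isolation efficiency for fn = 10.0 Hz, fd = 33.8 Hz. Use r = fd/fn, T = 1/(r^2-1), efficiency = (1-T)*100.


r = 33.8 / 10.0 = 3.38
r^2 - 1 = 3.38^2 - 1 = 10.4244
T = 1/10.4244 = 0.0959288
Efficiency = (1 - 0.0959288)*100 = 90.407 %


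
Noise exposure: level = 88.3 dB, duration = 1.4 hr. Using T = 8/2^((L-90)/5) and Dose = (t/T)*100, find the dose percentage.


T_allowed = 8 / 2^((88.3 - 90)/5) = 10.1261 hr
Dose = 1.4 / 10.1261 * 100 = 13.826 %


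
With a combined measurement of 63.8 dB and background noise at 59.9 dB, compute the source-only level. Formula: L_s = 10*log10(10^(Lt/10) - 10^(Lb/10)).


10^(63.8/10) = 2.39883e+06
10^(59.9/10) = 977237
Difference = 2.39883e+06 - 977237 = 1.42159e+06
L_source = 10*log10(1.42159e+06) = 61.528 dB


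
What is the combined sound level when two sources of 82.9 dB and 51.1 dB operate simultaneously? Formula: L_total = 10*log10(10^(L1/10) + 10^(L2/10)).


10^(82.9/10) = 1.94984e+08
10^(51.1/10) = 128825
Sum = 1.94984e+08 + 128825 = 1.95113e+08
L_total = 10*log10(1.95113e+08) = 82.903 dB


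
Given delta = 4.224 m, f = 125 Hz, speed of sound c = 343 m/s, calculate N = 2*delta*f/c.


N = 2*delta*f/c = 2*delta/lambda, where lambda = c/f
lambda = 343 / 125 = 2.744 m
N = 2 * 4.224 / 2.744 = 3.0787


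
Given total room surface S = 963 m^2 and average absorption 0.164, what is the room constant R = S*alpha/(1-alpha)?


R = 963 * 0.164 / (1 - 0.164) = 188.91 m^2


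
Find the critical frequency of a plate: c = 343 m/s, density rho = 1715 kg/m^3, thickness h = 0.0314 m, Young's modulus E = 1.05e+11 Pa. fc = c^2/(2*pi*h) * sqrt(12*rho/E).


12*rho/E = 12*1715/1.05e+11 = 1.96e-07
sqrt(12*rho/E) = sqrt(1.96e-07) = 0.000442719
c^2/(2*pi*h) = 343^2/(2*pi*0.0314) = 596319
fc = 596319 * 0.000442719 = 264 Hz


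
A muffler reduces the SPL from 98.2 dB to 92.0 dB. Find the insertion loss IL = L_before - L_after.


Insertion loss = SPL without muffler - SPL with muffler
IL = 98.2 - 92.0 = 6.2 dB


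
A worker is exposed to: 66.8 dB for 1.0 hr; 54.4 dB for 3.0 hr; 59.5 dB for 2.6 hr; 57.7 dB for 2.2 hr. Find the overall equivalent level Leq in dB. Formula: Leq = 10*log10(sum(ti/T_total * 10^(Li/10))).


T_total = 1.0 + 3.0 + 2.6 + 2.2 = 8.8 hr
(1.0/8.8) * 10^(66.8/10) = 543898
(3.0/8.8) * 10^(54.4/10) = 93894.2
(2.6/8.8) * 10^(59.5/10) = 263324
(2.2/8.8) * 10^(57.7/10) = 147211
Sum = 543898 + 93894.2 + 263324 + 147211 = 1.04833e+06
Leq = 10*log10(1.04833e+06) = 60.205 dB


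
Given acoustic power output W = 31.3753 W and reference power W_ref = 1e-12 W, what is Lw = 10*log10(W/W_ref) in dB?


W / W_ref = 31.3753 / 1e-12 = 3.13753e+13
Lw = 10 * log10(3.13753e+13) = 134.97 dB


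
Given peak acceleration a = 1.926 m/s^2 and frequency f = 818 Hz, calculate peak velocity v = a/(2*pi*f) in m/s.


omega = 2*pi*f = 2*pi*818 = 5139.65 rad/s
v = a / omega = 1.926 / 5139.65 = 0.00037473 m/s


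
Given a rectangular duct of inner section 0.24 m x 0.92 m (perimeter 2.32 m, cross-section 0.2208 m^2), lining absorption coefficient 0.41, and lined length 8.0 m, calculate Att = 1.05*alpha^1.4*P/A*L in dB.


alpha^1.4 = 0.41^1.4 = 0.28701
Attenuation rate = 1.05 * alpha^1.4 * P / A
= 1.05 * 0.28701 * 2.32 / 0.2208 = 3.16647 dB/m
Total Att = 3.16647 * 8.0 = 25.332 dB


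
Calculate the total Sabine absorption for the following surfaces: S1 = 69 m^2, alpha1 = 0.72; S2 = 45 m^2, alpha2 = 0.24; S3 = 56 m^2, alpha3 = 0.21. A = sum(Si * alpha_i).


69 * 0.72 = 49.68
45 * 0.24 = 10.8
56 * 0.21 = 11.76
A_total = 49.68 + 10.8 + 11.76 = 72.24 m^2


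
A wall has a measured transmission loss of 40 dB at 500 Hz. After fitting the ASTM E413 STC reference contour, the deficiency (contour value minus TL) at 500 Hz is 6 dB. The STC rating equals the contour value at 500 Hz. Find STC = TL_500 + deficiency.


By ASTM E413, STC = value of the fitted reference contour at 500 Hz.
Contour value at 500 Hz = TL_500 + deficiency = 40 + 6 = 46
STC = 46


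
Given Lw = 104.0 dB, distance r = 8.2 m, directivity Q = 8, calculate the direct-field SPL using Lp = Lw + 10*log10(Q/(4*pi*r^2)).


4*pi*r^2 = 4*pi*8.2^2 = 844.963 m^2
Q / (4*pi*r^2) = 8 / 844.963 = 0.00946787
Lp = 104.0 + 10*log10(0.00946787) = 83.763 dB


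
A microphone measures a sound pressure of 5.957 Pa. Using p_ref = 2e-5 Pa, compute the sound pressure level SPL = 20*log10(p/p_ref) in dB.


p / p_ref = 5.957 / 2e-5 = 297850
SPL = 20 * log10(297850) = 109.48 dB


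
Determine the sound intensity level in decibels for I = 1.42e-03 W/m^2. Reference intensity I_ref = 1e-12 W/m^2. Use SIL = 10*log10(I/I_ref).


I / I_ref = 1.42e-03 / 1e-12 = 1.42e+09
SIL = 10 * log10(1.42e+09) = 91.523 dB


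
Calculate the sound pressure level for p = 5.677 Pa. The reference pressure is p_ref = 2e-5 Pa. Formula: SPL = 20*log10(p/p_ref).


p / p_ref = 5.677 / 2e-5 = 283850
SPL = 20 * log10(283850) = 109.06 dB


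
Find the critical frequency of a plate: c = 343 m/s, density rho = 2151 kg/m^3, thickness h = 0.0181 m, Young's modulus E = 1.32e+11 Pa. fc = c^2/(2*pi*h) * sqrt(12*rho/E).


12*rho/E = 12*2151/1.32e+11 = 1.95545e-07
sqrt(12*rho/E) = sqrt(1.95545e-07) = 0.000442205
c^2/(2*pi*h) = 343^2/(2*pi*0.0181) = 1.0345e+06
fc = 1.0345e+06 * 0.000442205 = 457.46 Hz


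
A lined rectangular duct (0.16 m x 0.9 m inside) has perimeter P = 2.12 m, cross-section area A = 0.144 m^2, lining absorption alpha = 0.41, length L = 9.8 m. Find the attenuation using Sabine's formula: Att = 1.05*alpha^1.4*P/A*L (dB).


alpha^1.4 = 0.41^1.4 = 0.28701
Attenuation rate = 1.05 * alpha^1.4 * P / A
= 1.05 * 0.28701 * 2.12 / 0.144 = 4.4367 dB/m
Total Att = 4.4367 * 9.8 = 43.48 dB


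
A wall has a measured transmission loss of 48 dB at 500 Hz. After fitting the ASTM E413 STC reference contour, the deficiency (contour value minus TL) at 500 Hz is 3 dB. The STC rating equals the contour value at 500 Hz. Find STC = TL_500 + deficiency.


By ASTM E413, STC = value of the fitted reference contour at 500 Hz.
Contour value at 500 Hz = TL_500 + deficiency = 48 + 3 = 51
STC = 51


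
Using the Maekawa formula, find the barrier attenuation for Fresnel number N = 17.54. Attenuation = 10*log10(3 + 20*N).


3 + 20*N = 3 + 20*17.54 = 353.8
Att = 10*log10(353.8) = 25.488 dB
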